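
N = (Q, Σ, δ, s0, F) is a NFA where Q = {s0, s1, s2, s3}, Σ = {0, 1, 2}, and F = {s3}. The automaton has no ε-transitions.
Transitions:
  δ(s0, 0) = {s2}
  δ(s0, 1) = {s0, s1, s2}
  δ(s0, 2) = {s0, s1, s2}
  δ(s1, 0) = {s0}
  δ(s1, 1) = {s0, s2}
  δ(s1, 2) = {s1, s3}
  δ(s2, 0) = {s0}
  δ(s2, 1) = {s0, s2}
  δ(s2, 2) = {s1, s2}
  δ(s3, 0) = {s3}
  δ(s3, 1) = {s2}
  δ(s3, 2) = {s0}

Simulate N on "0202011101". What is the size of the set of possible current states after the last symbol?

3

Start: {s0}
read 0: {s2}
read 2: {s1, s2}
read 0: {s0}
read 2: {s0, s1, s2}
read 0: {s0, s2}
read 1: {s0, s1, s2}
read 1: {s0, s1, s2}
read 1: {s0, s1, s2}
read 0: {s0, s2}
read 1: {s0, s1, s2}
Final reachable set {s0, s1, s2} has 3 states.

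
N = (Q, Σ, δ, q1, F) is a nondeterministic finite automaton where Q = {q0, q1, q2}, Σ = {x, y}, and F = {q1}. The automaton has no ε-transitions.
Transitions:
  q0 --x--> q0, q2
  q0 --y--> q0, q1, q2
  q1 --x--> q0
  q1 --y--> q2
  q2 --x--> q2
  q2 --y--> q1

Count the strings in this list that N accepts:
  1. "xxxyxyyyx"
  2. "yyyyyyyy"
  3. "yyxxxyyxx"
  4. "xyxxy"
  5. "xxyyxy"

3

"xxxyxyyyx": rejected
"yyyyyyyy": accepted
"yyxxxyyxx": rejected
"xyxxy": accepted
"xxyyxy": accepted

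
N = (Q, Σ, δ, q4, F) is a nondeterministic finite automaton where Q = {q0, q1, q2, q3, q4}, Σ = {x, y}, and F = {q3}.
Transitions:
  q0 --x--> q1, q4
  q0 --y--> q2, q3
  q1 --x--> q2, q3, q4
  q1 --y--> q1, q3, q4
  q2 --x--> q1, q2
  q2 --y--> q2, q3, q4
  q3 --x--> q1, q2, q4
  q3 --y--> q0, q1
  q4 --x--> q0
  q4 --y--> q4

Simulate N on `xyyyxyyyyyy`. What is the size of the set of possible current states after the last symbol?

5

Start: {q4}
read x: {q0}
read y: {q2, q3}
read y: {q0, q1, q2, q3, q4}
read y: {q0, q1, q2, q3, q4}
read x: {q0, q1, q2, q3, q4}
read y: {q0, q1, q2, q3, q4}
read y: {q0, q1, q2, q3, q4}
read y: {q0, q1, q2, q3, q4}
read y: {q0, q1, q2, q3, q4}
read y: {q0, q1, q2, q3, q4}
read y: {q0, q1, q2, q3, q4}
Final reachable set {q0, q1, q2, q3, q4} has 5 states.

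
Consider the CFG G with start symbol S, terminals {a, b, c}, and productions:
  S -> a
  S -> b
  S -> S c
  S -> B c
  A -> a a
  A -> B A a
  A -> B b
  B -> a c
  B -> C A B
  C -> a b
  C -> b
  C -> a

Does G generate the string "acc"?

S ⇒ Bc ⇒ acc

yes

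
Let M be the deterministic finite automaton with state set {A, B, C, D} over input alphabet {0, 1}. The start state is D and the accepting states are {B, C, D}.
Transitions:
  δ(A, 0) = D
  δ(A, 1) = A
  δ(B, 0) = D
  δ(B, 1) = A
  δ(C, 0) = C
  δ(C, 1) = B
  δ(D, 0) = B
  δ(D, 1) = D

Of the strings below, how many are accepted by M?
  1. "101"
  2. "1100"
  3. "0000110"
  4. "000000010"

"101": rejected
"1100": accepted
"0000110": accepted
"000000010": accepted

3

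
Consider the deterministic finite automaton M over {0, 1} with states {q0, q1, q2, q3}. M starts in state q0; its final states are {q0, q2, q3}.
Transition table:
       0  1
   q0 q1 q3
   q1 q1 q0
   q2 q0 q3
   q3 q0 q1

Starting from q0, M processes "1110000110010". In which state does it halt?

q1

q0 --1--> q3
q3 --1--> q1
q1 --1--> q0
q0 --0--> q1
q1 --0--> q1
q1 --0--> q1
q1 --0--> q1
q1 --1--> q0
q0 --1--> q3
q3 --0--> q0
q0 --0--> q1
q1 --1--> q0
q0 --0--> q1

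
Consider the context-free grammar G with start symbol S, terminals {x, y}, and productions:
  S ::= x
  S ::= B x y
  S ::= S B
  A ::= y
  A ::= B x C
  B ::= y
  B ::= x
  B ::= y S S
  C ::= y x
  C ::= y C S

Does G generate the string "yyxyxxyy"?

S ⇒ SB ⇒ BxyB ⇒ ySSxyB ⇒ yBxySxyB ⇒ yyxySxyB ⇒ yyxyxxyB ⇒ yyxyxxyy

yes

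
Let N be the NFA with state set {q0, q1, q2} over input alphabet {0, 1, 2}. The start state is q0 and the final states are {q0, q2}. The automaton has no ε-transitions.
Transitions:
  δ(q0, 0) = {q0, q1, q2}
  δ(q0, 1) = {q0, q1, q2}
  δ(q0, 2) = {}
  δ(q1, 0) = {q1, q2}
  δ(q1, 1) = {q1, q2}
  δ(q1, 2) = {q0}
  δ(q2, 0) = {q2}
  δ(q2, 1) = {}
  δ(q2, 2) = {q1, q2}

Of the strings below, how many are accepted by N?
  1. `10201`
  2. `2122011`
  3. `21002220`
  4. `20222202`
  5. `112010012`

`10201`: accepted
`2122011`: rejected
`21002220`: rejected
`20222202`: rejected
`112010012`: accepted

2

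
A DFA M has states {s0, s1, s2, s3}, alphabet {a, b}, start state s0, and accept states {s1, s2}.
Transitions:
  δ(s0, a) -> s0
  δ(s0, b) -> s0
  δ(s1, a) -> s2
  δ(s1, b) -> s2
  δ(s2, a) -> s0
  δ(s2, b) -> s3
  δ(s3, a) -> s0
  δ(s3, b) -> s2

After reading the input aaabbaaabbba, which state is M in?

s0 --a--> s0
s0 --a--> s0
s0 --a--> s0
s0 --b--> s0
s0 --b--> s0
s0 --a--> s0
s0 --a--> s0
s0 --a--> s0
s0 --b--> s0
s0 --b--> s0
s0 --b--> s0
s0 --a--> s0

s0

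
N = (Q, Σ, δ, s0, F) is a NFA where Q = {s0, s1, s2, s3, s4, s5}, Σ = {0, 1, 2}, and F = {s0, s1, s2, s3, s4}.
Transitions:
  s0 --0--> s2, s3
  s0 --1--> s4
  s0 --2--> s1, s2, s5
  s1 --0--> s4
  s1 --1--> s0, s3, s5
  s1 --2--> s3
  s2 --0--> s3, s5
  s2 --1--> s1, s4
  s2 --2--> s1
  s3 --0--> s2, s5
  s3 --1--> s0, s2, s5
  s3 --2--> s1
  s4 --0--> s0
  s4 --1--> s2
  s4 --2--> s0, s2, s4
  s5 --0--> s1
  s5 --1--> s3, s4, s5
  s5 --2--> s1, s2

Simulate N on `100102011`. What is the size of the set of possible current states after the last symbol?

Start: {s0}
read 1: {s4}
read 0: {s0}
read 0: {s2, s3}
read 1: {s0, s1, s2, s4, s5}
read 0: {s0, s1, s2, s3, s4, s5}
read 2: {s0, s1, s2, s3, s4, s5}
read 0: {s0, s1, s2, s3, s4, s5}
read 1: {s0, s1, s2, s3, s4, s5}
read 1: {s0, s1, s2, s3, s4, s5}
Final reachable set {s0, s1, s2, s3, s4, s5} has 6 states.

6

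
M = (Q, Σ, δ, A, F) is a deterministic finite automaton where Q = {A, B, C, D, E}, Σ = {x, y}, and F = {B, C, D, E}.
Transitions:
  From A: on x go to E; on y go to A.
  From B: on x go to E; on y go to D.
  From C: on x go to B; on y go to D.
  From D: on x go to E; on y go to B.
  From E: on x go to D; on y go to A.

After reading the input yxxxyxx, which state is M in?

D

A --y--> A
A --x--> E
E --x--> D
D --x--> E
E --y--> A
A --x--> E
E --x--> D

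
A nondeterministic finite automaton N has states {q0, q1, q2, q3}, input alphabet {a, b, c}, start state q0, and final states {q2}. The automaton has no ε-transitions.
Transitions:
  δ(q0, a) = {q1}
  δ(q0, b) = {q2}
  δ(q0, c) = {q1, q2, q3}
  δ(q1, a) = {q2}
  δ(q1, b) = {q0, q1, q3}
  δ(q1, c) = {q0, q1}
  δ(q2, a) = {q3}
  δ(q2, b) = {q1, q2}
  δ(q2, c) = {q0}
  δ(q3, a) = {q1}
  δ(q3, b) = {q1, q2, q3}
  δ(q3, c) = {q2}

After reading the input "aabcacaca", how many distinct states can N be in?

Start: {q0}
read a: {q1}
read a: {q2}
read b: {q1, q2}
read c: {q0, q1}
read a: {q1, q2}
read c: {q0, q1}
read a: {q1, q2}
read c: {q0, q1}
read a: {q1, q2}
Final reachable set {q1, q2} has 2 states.

2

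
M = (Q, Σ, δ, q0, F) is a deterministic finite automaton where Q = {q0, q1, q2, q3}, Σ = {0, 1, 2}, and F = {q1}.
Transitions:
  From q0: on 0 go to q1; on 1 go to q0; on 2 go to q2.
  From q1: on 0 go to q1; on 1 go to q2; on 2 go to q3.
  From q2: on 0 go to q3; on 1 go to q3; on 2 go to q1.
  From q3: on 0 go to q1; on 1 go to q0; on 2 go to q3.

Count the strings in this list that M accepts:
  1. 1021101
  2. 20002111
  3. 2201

1021101: rejected
20002111: rejected
2201: rejected

0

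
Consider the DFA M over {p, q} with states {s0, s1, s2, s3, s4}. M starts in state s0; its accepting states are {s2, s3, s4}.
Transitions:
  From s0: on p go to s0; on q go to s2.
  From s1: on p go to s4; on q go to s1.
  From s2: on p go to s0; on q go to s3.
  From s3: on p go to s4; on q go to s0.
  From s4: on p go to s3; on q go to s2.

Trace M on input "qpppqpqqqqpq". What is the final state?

s2

s0 --q--> s2
s2 --p--> s0
s0 --p--> s0
s0 --p--> s0
s0 --q--> s2
s2 --p--> s0
s0 --q--> s2
s2 --q--> s3
s3 --q--> s0
s0 --q--> s2
s2 --p--> s0
s0 --q--> s2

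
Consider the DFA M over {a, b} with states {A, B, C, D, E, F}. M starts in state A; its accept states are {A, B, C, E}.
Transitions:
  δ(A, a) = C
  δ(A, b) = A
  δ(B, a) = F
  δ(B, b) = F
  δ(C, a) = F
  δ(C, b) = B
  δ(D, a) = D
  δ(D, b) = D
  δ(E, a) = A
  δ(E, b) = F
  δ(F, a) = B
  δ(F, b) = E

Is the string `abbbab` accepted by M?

accepted

A --a--> C
C --b--> B
B --b--> F
F --b--> E
E --a--> A
A --b--> A
End in state A, which is an accepting state.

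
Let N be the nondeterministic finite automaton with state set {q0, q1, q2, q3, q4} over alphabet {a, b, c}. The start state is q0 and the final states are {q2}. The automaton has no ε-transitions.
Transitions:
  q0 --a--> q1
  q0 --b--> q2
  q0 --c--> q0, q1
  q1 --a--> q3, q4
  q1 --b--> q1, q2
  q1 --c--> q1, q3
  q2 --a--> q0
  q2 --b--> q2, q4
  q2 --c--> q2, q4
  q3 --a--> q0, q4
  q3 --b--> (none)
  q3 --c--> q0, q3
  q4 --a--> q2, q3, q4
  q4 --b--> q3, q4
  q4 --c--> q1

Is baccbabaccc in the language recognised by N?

accepted

Start: {q0}
read b: {q2}
read a: {q0}
read c: {q0, q1}
read c: {q0, q1, q3}
read b: {q1, q2}
read a: {q0, q3, q4}
read b: {q2, q3, q4}
read a: {q0, q2, q3, q4}
read c: {q0, q1, q2, q3, q4}
read c: {q0, q1, q2, q3, q4}
read c: {q0, q1, q2, q3, q4}
Reachable ∩ accepting = {q2} — nonempty.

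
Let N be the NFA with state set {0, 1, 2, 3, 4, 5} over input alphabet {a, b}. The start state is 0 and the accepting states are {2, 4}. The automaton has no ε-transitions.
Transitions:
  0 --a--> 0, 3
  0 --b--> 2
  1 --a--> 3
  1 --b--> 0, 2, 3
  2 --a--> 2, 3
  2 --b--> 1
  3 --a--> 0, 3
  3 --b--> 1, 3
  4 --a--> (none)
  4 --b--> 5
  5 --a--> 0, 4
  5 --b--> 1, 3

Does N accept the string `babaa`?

Start: {0}
read b: {2}
read a: {2, 3}
read b: {1, 3}
read a: {0, 3}
read a: {0, 3}
Reachable ∩ accepting = {} — empty.

rejected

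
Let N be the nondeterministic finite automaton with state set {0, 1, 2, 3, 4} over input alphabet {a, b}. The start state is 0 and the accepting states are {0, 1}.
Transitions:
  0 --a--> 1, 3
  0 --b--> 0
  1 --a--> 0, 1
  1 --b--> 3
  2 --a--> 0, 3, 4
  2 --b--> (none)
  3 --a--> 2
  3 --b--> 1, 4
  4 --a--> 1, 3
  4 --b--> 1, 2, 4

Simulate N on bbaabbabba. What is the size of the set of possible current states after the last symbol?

Start: {0}
read b: {0}
read b: {0}
read a: {1, 3}
read a: {0, 1, 2}
read b: {0, 3}
read b: {0, 1, 4}
read a: {0, 1, 3}
read b: {0, 1, 3, 4}
read b: {0, 1, 2, 3, 4}
read a: {0, 1, 2, 3, 4}
Final reachable set {0, 1, 2, 3, 4} has 5 states.

5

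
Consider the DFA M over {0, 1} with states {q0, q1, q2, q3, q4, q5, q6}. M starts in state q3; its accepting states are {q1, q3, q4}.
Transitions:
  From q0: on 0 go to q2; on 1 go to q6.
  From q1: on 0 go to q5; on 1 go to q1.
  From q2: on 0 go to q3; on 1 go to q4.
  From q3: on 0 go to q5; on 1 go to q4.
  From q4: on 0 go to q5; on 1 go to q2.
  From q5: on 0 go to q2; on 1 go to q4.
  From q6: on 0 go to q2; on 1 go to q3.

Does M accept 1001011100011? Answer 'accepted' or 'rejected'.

q3 --1--> q4
q4 --0--> q5
q5 --0--> q2
q2 --1--> q4
q4 --0--> q5
q5 --1--> q4
q4 --1--> q2
q2 --1--> q4
q4 --0--> q5
q5 --0--> q2
q2 --0--> q3
q3 --1--> q4
q4 --1--> q2
End in state q2, which is not an accepting state.

rejected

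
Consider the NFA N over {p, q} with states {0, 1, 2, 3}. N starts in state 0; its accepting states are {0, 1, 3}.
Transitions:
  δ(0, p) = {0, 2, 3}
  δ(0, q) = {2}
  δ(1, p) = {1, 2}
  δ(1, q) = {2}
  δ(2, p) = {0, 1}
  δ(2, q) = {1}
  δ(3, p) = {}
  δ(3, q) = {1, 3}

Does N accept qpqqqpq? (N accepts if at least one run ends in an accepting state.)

rejected

Start: {0}
read q: {2}
read p: {0, 1}
read q: {2}
read q: {1}
read q: {2}
read p: {0, 1}
read q: {2}
Reachable ∩ accepting = {} — empty.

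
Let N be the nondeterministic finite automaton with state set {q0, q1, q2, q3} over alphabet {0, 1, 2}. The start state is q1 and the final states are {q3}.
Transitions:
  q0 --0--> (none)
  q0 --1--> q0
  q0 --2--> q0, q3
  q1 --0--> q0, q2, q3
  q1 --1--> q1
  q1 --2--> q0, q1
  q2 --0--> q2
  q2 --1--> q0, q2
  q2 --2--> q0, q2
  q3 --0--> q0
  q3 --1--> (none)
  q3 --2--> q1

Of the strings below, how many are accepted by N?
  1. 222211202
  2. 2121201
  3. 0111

222211202: accepted
2121201: rejected
0111: rejected

1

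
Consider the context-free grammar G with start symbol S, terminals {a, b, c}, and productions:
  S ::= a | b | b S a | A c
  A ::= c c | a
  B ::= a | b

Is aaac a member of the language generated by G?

no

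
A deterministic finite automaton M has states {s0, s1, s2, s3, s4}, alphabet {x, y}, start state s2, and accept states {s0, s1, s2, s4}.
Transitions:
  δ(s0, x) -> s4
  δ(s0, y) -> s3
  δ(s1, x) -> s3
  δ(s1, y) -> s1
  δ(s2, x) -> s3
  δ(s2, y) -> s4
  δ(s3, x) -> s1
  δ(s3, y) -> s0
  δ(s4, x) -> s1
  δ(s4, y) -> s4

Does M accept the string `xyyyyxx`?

rejected

s2 --x--> s3
s3 --y--> s0
s0 --y--> s3
s3 --y--> s0
s0 --y--> s3
s3 --x--> s1
s1 --x--> s3
End in state s3, which is not an accepting state.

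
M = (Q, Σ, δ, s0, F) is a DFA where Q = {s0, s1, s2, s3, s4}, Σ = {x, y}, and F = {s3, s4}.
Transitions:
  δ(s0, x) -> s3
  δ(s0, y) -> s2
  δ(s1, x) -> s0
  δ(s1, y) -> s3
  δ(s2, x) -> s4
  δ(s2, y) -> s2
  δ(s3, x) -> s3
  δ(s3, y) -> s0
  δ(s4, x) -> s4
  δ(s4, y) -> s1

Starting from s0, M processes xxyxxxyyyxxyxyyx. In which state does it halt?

s4

s0 --x--> s3
s3 --x--> s3
s3 --y--> s0
s0 --x--> s3
s3 --x--> s3
s3 --x--> s3
s3 --y--> s0
s0 --y--> s2
s2 --y--> s2
s2 --x--> s4
s4 --x--> s4
s4 --y--> s1
s1 --x--> s0
s0 --y--> s2
s2 --y--> s2
s2 --x--> s4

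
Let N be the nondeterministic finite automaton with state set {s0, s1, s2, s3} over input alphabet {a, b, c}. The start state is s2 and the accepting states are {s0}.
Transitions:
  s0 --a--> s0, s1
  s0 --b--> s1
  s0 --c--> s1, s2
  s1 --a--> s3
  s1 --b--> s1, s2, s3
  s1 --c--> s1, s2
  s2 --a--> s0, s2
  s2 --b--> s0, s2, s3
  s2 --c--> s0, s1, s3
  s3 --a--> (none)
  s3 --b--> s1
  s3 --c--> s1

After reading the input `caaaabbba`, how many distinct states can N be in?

4

Start: {s2}
read c: {s0, s1, s3}
read a: {s0, s1, s3}
read a: {s0, s1, s3}
read a: {s0, s1, s3}
read a: {s0, s1, s3}
read b: {s1, s2, s3}
read b: {s0, s1, s2, s3}
read b: {s0, s1, s2, s3}
read a: {s0, s1, s2, s3}
Final reachable set {s0, s1, s2, s3} has 4 states.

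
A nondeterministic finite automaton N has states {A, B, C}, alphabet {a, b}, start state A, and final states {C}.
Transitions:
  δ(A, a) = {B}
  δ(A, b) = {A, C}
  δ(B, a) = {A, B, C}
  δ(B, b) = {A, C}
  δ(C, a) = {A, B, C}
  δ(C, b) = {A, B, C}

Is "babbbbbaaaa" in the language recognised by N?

accepted

Start: {A}
read b: {A, C}
read a: {A, B, C}
read b: {A, B, C}
read b: {A, B, C}
read b: {A, B, C}
read b: {A, B, C}
read b: {A, B, C}
read a: {A, B, C}
read a: {A, B, C}
read a: {A, B, C}
read a: {A, B, C}
Reachable ∩ accepting = {C} — nonempty.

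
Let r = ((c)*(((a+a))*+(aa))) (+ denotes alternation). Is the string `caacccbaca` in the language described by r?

no

No split of caacccbaca into u·v has (c)* matching u and (((a+a))*+(aa)) matching v.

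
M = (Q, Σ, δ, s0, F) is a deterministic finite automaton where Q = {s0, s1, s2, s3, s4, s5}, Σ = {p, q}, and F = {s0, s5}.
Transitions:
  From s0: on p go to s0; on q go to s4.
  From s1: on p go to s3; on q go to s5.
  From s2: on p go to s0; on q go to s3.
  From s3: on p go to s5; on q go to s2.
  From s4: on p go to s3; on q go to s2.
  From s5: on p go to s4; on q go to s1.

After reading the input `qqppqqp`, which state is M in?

s0

s0 --q--> s4
s4 --q--> s2
s2 --p--> s0
s0 --p--> s0
s0 --q--> s4
s4 --q--> s2
s2 --p--> s0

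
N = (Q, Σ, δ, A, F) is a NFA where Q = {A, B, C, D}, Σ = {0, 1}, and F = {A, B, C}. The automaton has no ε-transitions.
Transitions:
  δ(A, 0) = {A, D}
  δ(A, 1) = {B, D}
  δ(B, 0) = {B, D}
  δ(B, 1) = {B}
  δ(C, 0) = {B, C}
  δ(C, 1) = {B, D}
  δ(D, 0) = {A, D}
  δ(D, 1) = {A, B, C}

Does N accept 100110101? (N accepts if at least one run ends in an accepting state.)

accepted

Start: {A}
read 1: {B, D}
read 0: {A, B, D}
read 0: {A, B, D}
read 1: {A, B, C, D}
read 1: {A, B, C, D}
read 0: {A, B, C, D}
read 1: {A, B, C, D}
read 0: {A, B, C, D}
read 1: {A, B, C, D}
Reachable ∩ accepting = {A, B, C} — nonempty.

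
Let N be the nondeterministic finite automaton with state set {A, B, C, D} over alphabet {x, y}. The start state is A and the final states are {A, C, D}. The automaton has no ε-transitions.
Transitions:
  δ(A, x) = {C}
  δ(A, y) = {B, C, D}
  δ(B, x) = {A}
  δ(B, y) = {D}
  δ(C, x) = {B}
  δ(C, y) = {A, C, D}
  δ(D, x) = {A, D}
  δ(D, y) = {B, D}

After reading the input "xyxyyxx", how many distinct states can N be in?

4

Start: {A}
read x: {C}
read y: {A, C, D}
read x: {A, B, C, D}
read y: {A, B, C, D}
read y: {A, B, C, D}
read x: {A, B, C, D}
read x: {A, B, C, D}
Final reachable set {A, B, C, D} has 4 states.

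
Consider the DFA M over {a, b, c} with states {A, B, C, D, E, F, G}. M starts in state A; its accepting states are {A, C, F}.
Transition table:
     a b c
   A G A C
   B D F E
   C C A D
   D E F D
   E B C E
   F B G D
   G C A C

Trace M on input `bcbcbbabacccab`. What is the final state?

A --b--> A
A --c--> C
C --b--> A
A --c--> C
C --b--> A
A --b--> A
A --a--> G
G --b--> A
A --a--> G
G --c--> C
C --c--> D
D --c--> D
D --a--> E
E --b--> C

C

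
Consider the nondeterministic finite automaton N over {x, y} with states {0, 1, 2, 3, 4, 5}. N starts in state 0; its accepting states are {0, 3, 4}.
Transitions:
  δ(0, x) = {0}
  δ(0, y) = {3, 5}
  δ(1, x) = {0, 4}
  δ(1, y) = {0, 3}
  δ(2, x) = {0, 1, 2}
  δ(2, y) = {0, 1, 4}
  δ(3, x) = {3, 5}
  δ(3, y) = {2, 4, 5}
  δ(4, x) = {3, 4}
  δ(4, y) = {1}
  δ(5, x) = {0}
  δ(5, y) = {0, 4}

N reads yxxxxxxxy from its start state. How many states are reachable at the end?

Start: {0}
read y: {3, 5}
read x: {0, 3, 5}
read x: {0, 3, 5}
read x: {0, 3, 5}
read x: {0, 3, 5}
read x: {0, 3, 5}
read x: {0, 3, 5}
read x: {0, 3, 5}
read y: {0, 2, 3, 4, 5}
Final reachable set {0, 2, 3, 4, 5} has 5 states.

5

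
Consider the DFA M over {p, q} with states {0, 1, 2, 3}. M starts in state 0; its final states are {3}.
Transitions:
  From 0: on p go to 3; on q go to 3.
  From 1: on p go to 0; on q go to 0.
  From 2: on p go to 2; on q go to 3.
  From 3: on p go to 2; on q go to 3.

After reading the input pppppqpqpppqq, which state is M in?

0 --p--> 3
3 --p--> 2
2 --p--> 2
2 --p--> 2
2 --p--> 2
2 --q--> 3
3 --p--> 2
2 --q--> 3
3 --p--> 2
2 --p--> 2
2 --p--> 2
2 --q--> 3
3 --q--> 3

3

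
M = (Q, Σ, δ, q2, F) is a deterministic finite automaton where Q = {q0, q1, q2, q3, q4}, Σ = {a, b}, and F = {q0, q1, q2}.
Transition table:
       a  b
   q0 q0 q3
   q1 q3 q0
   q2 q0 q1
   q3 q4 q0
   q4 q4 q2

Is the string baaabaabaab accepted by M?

q2 --b--> q1
q1 --a--> q3
q3 --a--> q4
q4 --a--> q4
q4 --b--> q2
q2 --a--> q0
q0 --a--> q0
q0 --b--> q3
q3 --a--> q4
q4 --a--> q4
q4 --b--> q2
End in state q2, which is an accepting state.

accepted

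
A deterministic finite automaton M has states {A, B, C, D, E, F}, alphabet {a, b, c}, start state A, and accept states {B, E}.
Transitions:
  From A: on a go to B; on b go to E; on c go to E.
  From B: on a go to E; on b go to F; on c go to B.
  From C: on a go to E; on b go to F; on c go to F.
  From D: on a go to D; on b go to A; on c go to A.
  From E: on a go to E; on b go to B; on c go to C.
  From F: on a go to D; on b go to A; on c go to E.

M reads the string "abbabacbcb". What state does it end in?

A --a--> B
B --b--> F
F --b--> A
A --a--> B
B --b--> F
F --a--> D
D --c--> A
A --b--> E
E --c--> C
C --b--> F

F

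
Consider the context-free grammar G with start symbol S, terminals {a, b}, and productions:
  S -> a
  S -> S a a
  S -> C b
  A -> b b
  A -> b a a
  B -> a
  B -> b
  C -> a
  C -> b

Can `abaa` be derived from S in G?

S ⇒ Saa ⇒ Cbaa ⇒ abaa

yes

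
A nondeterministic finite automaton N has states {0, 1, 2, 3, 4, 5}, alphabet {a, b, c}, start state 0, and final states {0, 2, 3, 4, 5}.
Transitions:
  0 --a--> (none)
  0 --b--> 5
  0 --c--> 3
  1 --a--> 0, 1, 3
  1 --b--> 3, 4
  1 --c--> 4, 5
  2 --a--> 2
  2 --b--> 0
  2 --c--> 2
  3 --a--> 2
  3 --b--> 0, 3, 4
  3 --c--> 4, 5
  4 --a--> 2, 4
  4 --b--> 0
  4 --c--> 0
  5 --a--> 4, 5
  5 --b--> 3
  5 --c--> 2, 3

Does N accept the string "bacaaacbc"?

Start: {0}
read b: {5}
read a: {4, 5}
read c: {0, 2, 3}
read a: {2}
read a: {2}
read a: {2}
read c: {2}
read b: {0}
read c: {3}
Reachable ∩ accepting = {3} — nonempty.

accepted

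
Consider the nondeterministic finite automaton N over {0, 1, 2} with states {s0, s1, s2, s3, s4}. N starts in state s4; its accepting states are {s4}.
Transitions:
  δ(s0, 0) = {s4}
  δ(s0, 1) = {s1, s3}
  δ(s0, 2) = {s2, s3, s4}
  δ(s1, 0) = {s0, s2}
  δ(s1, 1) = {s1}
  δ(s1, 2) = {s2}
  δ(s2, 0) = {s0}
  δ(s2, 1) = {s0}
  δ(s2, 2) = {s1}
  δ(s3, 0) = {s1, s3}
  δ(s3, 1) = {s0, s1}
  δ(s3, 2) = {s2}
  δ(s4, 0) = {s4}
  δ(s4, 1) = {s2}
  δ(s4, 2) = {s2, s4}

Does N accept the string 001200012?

Start: {s4}
read 0: {s4}
read 0: {s4}
read 1: {s2}
read 2: {s1}
read 0: {s0, s2}
read 0: {s0, s4}
read 0: {s4}
read 1: {s2}
read 2: {s1}
Reachable ∩ accepting = {} — empty.

rejected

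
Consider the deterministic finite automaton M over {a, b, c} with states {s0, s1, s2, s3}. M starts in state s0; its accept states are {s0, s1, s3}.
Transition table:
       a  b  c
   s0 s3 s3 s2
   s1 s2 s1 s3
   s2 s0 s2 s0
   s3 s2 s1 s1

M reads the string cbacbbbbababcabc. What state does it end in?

s0 --c--> s2
s2 --b--> s2
s2 --a--> s0
s0 --c--> s2
s2 --b--> s2
s2 --b--> s2
s2 --b--> s2
s2 --b--> s2
s2 --a--> s0
s0 --b--> s3
s3 --a--> s2
s2 --b--> s2
s2 --c--> s0
s0 --a--> s3
s3 --b--> s1
s1 --c--> s3

s3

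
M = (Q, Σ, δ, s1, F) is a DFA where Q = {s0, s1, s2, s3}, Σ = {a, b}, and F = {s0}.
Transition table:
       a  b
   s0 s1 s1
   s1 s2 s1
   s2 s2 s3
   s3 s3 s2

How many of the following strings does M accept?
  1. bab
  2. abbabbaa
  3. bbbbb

bab: rejected
abbabbaa: rejected
bbbbb: rejected

0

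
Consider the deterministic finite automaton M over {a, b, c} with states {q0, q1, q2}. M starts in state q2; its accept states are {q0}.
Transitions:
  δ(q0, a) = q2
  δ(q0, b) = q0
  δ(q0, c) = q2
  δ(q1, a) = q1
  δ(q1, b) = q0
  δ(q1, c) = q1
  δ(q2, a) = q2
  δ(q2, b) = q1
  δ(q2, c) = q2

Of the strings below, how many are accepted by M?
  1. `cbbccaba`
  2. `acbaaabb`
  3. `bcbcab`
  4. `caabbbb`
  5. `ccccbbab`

2

`cbbccaba`: rejected
`acbaaabb`: accepted
`bcbcab`: rejected
`caabbbb`: accepted
`ccccbbab`: rejected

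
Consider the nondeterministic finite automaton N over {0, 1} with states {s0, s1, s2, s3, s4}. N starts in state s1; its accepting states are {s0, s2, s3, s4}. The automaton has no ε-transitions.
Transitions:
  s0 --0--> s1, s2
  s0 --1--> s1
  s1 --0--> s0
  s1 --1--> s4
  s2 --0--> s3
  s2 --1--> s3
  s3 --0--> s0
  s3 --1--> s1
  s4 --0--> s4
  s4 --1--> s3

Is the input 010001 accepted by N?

rejected

Start: {s1}
read 0: {s0}
read 1: {s1}
read 0: {s0}
read 0: {s1, s2}
read 0: {s0, s3}
read 1: {s1}
Reachable ∩ accepting = {} — empty.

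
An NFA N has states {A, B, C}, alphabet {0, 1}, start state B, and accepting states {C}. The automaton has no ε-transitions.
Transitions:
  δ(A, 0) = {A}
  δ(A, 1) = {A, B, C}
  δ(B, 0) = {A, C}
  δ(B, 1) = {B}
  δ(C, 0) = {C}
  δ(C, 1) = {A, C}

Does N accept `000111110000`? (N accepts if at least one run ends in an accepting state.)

accepted

Start: {B}
read 0: {A, C}
read 0: {A, C}
read 0: {A, C}
read 1: {A, B, C}
read 1: {A, B, C}
read 1: {A, B, C}
read 1: {A, B, C}
read 1: {A, B, C}
read 0: {A, C}
read 0: {A, C}
read 0: {A, C}
read 0: {A, C}
Reachable ∩ accepting = {C} — nonempty.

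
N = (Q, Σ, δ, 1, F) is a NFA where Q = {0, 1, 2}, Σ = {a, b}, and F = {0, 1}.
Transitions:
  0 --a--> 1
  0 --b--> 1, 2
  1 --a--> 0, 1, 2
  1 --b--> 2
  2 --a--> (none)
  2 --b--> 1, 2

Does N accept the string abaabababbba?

accepted

Start: {1}
read a: {0, 1, 2}
read b: {1, 2}
read a: {0, 1, 2}
read a: {0, 1, 2}
read b: {1, 2}
read a: {0, 1, 2}
read b: {1, 2}
read a: {0, 1, 2}
read b: {1, 2}
read b: {1, 2}
read b: {1, 2}
read a: {0, 1, 2}
Reachable ∩ accepting = {0, 1} — nonempty.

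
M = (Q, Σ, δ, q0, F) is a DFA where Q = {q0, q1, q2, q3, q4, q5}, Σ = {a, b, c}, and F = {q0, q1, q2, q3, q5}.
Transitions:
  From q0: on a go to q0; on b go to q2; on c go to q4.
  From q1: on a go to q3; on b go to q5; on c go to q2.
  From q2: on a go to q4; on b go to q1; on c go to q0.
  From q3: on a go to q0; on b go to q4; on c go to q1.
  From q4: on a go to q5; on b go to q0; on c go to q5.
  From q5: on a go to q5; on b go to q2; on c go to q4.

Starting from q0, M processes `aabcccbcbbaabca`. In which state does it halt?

q0

q0 --a--> q0
q0 --a--> q0
q0 --b--> q2
q2 --c--> q0
q0 --c--> q4
q4 --c--> q5
q5 --b--> q2
q2 --c--> q0
q0 --b--> q2
q2 --b--> q1
q1 --a--> q3
q3 --a--> q0
q0 --b--> q2
q2 --c--> q0
q0 --a--> q0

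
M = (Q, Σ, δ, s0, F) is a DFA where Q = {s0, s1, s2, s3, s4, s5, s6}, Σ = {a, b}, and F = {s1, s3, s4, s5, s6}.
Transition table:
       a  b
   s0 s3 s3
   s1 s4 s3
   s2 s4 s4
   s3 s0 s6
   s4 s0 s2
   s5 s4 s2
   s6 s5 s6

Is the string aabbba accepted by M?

accepted

s0 --a--> s3
s3 --a--> s0
s0 --b--> s3
s3 --b--> s6
s6 --b--> s6
s6 --a--> s5
End in state s5, which is an accepting state.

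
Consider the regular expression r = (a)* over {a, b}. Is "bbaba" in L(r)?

no

bbaba cannot be split into zero or more pieces each matching a.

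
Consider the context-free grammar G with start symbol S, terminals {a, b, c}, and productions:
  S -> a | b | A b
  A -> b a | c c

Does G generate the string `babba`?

no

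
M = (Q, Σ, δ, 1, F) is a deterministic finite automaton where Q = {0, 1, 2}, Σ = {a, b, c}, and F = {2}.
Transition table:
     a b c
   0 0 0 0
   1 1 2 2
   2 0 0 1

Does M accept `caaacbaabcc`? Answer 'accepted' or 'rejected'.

1 --c--> 2
2 --a--> 0
0 --a--> 0
0 --a--> 0
0 --c--> 0
0 --b--> 0
0 --a--> 0
0 --a--> 0
0 --b--> 0
0 --c--> 0
0 --c--> 0
End in state 0, which is not an accepting state.

rejected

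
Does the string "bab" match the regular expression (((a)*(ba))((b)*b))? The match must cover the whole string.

Split as ba·b: ((a)*(ba)) matches ba and ((b)*b) matches b.

yes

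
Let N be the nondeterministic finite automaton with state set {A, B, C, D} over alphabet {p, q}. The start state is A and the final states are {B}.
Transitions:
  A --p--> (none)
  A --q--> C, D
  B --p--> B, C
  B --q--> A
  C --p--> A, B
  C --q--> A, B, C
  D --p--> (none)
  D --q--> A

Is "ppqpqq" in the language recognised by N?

Start: {A}
read p: {}
The reachable set is empty and stays empty for the remaining 5 symbols.
Reachable ∩ accepting = {} — empty.

rejected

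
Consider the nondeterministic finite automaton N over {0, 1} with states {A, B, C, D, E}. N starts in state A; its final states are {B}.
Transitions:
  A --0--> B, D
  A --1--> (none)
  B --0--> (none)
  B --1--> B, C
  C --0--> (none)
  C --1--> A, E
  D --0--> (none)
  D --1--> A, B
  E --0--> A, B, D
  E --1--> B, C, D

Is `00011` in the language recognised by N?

rejected

Start: {A}
read 0: {B, D}
read 0: {}
The reachable set is empty and stays empty for the remaining 3 symbols.
Reachable ∩ accepting = {} — empty.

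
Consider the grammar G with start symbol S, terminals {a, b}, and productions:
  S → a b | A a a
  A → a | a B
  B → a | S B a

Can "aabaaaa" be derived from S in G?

yes

S ⇒ Aaa ⇒ aBaa ⇒ aSBaaa ⇒ aabBaaa ⇒ aabaaaa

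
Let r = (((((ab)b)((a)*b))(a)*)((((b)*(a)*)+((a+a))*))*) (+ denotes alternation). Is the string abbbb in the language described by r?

Split as abbb·b: ((((ab)b)((a)*b))(a)*) matches abbb and ((((b)*(a)*)+((a+a))*))* matches b.

yes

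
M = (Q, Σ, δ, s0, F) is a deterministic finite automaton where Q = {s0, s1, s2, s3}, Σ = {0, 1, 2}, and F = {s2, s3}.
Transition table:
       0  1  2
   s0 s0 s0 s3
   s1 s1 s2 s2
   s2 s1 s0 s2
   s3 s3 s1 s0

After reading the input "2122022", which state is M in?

s2

s0 --2--> s3
s3 --1--> s1
s1 --2--> s2
s2 --2--> s2
s2 --0--> s1
s1 --2--> s2
s2 --2--> s2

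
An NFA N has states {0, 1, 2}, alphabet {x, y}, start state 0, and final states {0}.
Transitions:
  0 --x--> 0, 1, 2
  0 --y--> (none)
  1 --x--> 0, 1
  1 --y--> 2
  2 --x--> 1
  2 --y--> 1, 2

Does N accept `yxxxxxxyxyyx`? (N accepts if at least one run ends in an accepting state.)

Start: {0}
read y: {}
The reachable set is empty and stays empty for the remaining 11 symbols.
Reachable ∩ accepting = {} — empty.

rejected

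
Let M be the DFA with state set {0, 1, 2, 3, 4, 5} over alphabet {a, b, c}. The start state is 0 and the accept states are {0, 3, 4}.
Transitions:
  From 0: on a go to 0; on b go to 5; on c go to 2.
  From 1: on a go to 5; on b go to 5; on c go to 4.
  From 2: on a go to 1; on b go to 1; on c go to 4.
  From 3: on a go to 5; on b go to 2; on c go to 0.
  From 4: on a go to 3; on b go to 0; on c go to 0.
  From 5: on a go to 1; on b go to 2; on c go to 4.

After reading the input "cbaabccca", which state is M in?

0 --c--> 2
2 --b--> 1
1 --a--> 5
5 --a--> 1
1 --b--> 5
5 --c--> 4
4 --c--> 0
0 --c--> 2
2 --a--> 1

1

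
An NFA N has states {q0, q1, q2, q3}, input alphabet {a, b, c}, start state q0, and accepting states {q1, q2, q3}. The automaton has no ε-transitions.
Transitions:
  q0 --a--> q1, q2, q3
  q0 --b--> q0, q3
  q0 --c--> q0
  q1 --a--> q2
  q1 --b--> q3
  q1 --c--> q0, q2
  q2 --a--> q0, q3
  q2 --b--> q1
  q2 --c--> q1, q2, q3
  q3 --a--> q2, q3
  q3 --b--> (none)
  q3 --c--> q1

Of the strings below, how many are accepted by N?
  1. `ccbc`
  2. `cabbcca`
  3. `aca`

`ccbc`: accepted
`cabbcca`: accepted
`aca`: accepted

3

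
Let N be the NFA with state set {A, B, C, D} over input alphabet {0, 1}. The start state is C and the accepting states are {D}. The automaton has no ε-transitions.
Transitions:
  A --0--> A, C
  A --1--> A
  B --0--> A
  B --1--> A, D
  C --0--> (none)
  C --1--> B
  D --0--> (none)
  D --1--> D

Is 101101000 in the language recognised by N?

rejected

Start: {C}
read 1: {B}
read 0: {A}
read 1: {A}
read 1: {A}
read 0: {A, C}
read 1: {A, B}
read 0: {A, C}
read 0: {A, C}
read 0: {A, C}
Reachable ∩ accepting = {} — empty.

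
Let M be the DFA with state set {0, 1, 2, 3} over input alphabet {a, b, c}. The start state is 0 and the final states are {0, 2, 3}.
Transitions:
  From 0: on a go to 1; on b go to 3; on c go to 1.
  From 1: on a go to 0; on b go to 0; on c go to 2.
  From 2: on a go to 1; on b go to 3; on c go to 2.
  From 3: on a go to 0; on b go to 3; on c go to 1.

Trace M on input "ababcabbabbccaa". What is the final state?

0

0 --a--> 1
1 --b--> 0
0 --a--> 1
1 --b--> 0
0 --c--> 1
1 --a--> 0
0 --b--> 3
3 --b--> 3
3 --a--> 0
0 --b--> 3
3 --b--> 3
3 --c--> 1
1 --c--> 2
2 --a--> 1
1 --a--> 0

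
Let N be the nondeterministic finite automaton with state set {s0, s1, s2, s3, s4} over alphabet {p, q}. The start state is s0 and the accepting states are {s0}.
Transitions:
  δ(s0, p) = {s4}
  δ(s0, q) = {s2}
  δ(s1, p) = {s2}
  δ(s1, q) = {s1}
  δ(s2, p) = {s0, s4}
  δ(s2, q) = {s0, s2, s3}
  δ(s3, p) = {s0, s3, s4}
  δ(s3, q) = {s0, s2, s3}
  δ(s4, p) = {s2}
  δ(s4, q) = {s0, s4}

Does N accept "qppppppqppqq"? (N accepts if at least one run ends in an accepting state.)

Start: {s0}
read q: {s2}
read p: {s0, s4}
read p: {s2, s4}
read p: {s0, s2, s4}
read p: {s0, s2, s4}
read p: {s0, s2, s4}
read p: {s0, s2, s4}
read q: {s0, s2, s3, s4}
read p: {s0, s2, s3, s4}
read p: {s0, s2, s3, s4}
read q: {s0, s2, s3, s4}
read q: {s0, s2, s3, s4}
Reachable ∩ accepting = {s0} — nonempty.

accepted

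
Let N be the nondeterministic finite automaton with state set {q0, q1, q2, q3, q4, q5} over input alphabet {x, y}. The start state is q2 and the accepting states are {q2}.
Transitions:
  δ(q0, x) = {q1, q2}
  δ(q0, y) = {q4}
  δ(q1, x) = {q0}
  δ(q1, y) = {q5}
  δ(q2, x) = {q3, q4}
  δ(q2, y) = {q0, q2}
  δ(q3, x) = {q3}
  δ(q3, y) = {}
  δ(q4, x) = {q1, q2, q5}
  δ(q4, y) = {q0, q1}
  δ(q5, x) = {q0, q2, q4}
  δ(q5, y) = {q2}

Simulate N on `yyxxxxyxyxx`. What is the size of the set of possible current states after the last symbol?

Start: {q2}
read y: {q0, q2}
read y: {q0, q2, q4}
read x: {q1, q2, q3, q4, q5}
read x: {q0, q1, q2, q3, q4, q5}
read x: {q0, q1, q2, q3, q4, q5}
read x: {q0, q1, q2, q3, q4, q5}
read y: {q0, q1, q2, q4, q5}
read x: {q0, q1, q2, q3, q4, q5}
read y: {q0, q1, q2, q4, q5}
read x: {q0, q1, q2, q3, q4, q5}
read x: {q0, q1, q2, q3, q4, q5}
Final reachable set {q0, q1, q2, q3, q4, q5} has 6 states.

6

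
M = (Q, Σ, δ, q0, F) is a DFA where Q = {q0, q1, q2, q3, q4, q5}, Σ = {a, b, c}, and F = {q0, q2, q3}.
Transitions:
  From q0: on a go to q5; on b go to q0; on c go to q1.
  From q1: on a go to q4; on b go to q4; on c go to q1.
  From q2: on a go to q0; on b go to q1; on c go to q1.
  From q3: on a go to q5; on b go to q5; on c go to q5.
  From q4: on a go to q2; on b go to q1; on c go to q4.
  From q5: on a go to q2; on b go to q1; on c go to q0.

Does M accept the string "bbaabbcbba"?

accepted

q0 --b--> q0
q0 --b--> q0
q0 --a--> q5
q5 --a--> q2
q2 --b--> q1
q1 --b--> q4
q4 --c--> q4
q4 --b--> q1
q1 --b--> q4
q4 --a--> q2
End in state q2, which is an accepting state.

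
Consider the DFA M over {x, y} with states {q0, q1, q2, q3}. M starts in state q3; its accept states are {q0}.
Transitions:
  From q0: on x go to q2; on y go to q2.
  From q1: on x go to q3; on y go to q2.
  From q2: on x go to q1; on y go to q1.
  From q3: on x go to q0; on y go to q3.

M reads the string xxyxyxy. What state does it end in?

q3 --x--> q0
q0 --x--> q2
q2 --y--> q1
q1 --x--> q3
q3 --y--> q3
q3 --x--> q0
q0 --y--> q2

q2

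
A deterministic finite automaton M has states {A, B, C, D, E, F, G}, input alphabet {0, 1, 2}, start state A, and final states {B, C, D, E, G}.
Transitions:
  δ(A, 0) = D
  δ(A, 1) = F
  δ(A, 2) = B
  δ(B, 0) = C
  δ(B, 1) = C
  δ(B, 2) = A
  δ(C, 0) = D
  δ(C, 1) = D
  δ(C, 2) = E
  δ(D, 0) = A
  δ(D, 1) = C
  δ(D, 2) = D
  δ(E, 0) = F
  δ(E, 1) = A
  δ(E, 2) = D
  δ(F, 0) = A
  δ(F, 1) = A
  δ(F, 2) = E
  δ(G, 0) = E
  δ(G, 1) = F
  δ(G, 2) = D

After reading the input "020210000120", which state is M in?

A --0--> D
D --2--> D
D --0--> A
A --2--> B
B --1--> C
C --0--> D
D --0--> A
A --0--> D
D --0--> A
A --1--> F
F --2--> E
E --0--> F

F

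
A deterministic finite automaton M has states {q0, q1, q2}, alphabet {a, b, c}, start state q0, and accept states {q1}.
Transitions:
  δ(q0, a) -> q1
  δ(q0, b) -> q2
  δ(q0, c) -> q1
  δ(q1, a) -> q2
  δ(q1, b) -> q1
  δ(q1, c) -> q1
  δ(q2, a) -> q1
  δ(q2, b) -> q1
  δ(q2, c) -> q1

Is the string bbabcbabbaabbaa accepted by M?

accepted

q0 --b--> q2
q2 --b--> q1
q1 --a--> q2
q2 --b--> q1
q1 --c--> q1
q1 --b--> q1
q1 --a--> q2
q2 --b--> q1
q1 --b--> q1
q1 --a--> q2
q2 --a--> q1
q1 --b--> q1
q1 --b--> q1
q1 --a--> q2
q2 --a--> q1
End in state q1, which is an accepting state.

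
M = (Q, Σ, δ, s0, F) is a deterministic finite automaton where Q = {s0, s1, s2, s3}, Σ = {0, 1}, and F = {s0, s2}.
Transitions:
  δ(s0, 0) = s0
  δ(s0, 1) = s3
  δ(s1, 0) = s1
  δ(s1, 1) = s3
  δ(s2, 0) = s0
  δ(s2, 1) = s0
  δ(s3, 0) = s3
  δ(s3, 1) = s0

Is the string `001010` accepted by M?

accepted

s0 --0--> s0
s0 --0--> s0
s0 --1--> s3
s3 --0--> s3
s3 --1--> s0
s0 --0--> s0
End in state s0, which is an accepting state.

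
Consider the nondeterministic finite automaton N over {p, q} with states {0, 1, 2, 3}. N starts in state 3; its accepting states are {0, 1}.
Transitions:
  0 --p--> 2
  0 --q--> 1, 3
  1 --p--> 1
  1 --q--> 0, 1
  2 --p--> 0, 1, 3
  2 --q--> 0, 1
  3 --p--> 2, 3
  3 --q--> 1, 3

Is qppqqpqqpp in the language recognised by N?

accepted

Start: {3}
read q: {1, 3}
read p: {1, 2, 3}
read p: {0, 1, 2, 3}
read q: {0, 1, 3}
read q: {0, 1, 3}
read p: {1, 2, 3}
read q: {0, 1, 3}
read q: {0, 1, 3}
read p: {1, 2, 3}
read p: {0, 1, 2, 3}
Reachable ∩ accepting = {0, 1} — nonempty.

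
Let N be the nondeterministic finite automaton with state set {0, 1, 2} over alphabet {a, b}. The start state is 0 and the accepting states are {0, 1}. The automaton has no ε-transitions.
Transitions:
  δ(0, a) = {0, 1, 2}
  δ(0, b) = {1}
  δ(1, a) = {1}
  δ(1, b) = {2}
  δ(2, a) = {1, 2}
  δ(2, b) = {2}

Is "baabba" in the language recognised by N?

accepted

Start: {0}
read b: {1}
read a: {1}
read a: {1}
read b: {2}
read b: {2}
read a: {1, 2}
Reachable ∩ accepting = {1} — nonempty.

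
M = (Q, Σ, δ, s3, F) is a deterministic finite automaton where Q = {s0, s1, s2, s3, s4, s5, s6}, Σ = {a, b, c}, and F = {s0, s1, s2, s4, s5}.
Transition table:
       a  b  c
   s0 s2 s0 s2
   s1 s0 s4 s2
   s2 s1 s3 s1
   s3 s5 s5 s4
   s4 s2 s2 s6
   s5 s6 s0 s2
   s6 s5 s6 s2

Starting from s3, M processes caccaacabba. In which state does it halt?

s1

s3 --c--> s4
s4 --a--> s2
s2 --c--> s1
s1 --c--> s2
s2 --a--> s1
s1 --a--> s0
s0 --c--> s2
s2 --a--> s1
s1 --b--> s4
s4 --b--> s2
s2 --a--> s1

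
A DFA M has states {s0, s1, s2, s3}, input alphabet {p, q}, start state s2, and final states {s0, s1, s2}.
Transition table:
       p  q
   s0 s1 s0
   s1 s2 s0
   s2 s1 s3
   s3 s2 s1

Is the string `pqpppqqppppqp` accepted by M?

s2 --p--> s1
s1 --q--> s0
s0 --p--> s1
s1 --p--> s2
s2 --p--> s1
s1 --q--> s0
s0 --q--> s0
s0 --p--> s1
s1 --p--> s2
s2 --p--> s1
s1 --p--> s2
s2 --q--> s3
s3 --p--> s2
End in state s2, which is an accepting state.

accepted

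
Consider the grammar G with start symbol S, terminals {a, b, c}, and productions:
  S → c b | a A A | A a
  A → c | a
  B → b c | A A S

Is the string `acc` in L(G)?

S ⇒ aAA ⇒ acA ⇒ acc

yes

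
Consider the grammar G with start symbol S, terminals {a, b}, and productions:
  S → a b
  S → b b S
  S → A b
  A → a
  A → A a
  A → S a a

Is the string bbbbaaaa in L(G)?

no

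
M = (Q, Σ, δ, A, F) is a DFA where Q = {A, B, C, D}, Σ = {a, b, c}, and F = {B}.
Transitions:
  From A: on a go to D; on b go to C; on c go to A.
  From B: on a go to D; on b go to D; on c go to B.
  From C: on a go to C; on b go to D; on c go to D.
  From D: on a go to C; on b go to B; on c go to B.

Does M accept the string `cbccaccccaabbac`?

A --c--> A
A --b--> C
C --c--> D
D --c--> B
B --a--> D
D --c--> B
B --c--> B
B --c--> B
B --c--> B
B --a--> D
D --a--> C
C --b--> D
D --b--> B
B --a--> D
D --c--> B
End in state B, which is an accepting state.

accepted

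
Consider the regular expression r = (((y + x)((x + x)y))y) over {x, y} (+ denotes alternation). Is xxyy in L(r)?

Split as xxy·y: ((y+x)((x+x)y)) matches xxy and y matches y.

yes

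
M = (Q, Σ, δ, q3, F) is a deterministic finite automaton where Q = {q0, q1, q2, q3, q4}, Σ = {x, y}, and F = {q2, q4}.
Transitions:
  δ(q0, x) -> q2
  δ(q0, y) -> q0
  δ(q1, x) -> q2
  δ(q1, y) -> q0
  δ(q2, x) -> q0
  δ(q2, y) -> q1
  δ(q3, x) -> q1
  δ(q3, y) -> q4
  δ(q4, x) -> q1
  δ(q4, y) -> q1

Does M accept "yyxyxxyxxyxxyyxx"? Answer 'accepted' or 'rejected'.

q3 --y--> q4
q4 --y--> q1
q1 --x--> q2
q2 --y--> q1
q1 --x--> q2
q2 --x--> q0
q0 --y--> q0
q0 --x--> q2
q2 --x--> q0
q0 --y--> q0
q0 --x--> q2
q2 --x--> q0
q0 --y--> q0
q0 --y--> q0
q0 --x--> q2
q2 --x--> q0
End in state q0, which is not an accepting state.

rejected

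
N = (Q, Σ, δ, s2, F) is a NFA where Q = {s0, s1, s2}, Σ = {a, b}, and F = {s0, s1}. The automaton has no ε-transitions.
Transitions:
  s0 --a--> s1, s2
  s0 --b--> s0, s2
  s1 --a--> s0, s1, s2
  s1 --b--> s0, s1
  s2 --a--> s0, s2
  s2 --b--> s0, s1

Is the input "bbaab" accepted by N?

Start: {s2}
read b: {s0, s1}
read b: {s0, s1, s2}
read a: {s0, s1, s2}
read a: {s0, s1, s2}
read b: {s0, s1, s2}
Reachable ∩ accepting = {s0, s1} — nonempty.

accepted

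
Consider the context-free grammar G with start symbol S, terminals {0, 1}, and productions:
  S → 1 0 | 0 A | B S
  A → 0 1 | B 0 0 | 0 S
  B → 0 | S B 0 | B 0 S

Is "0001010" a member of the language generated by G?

yes

S ⇒ BS ⇒ B0SS ⇒ 00SS ⇒ 00BSS ⇒ 000SS ⇒ 00010S ⇒ 0001010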